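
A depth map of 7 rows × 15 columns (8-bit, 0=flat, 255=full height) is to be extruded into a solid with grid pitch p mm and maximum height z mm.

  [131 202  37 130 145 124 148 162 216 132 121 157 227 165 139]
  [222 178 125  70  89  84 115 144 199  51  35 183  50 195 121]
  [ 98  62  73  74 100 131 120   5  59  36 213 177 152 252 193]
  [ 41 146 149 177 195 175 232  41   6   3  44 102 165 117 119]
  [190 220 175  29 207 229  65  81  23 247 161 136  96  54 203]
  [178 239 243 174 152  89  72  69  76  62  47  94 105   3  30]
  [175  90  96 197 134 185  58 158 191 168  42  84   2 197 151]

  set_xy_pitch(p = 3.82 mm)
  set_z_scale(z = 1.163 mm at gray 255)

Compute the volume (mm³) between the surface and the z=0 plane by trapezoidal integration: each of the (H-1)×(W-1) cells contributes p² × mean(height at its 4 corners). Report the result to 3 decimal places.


685.660

height_mm = gray/255 × 1.163; cell vol = 3.82² × mean(4 corners)
unit = 3.82² × 1.163 / (4×255) = 0.0166382 mm³ per gray-sum
row 0: Σ corner-gray over 14 cells = 7581  → 126.1342
row 1: Σ corner-gray over 14 cells = 6578  → 109.4461
row 2: Σ corner-gray over 14 cells = 6463  → 107.5327
row 3: Σ corner-gray over 14 cells = 7103  → 118.1811
row 4: Σ corner-gray over 14 cells = 6897  → 114.7536
row 5: Σ corner-gray over 14 cells = 6588  → 109.6124
Σ rows: total corner-gray = 41210  → 685.6601 mm³


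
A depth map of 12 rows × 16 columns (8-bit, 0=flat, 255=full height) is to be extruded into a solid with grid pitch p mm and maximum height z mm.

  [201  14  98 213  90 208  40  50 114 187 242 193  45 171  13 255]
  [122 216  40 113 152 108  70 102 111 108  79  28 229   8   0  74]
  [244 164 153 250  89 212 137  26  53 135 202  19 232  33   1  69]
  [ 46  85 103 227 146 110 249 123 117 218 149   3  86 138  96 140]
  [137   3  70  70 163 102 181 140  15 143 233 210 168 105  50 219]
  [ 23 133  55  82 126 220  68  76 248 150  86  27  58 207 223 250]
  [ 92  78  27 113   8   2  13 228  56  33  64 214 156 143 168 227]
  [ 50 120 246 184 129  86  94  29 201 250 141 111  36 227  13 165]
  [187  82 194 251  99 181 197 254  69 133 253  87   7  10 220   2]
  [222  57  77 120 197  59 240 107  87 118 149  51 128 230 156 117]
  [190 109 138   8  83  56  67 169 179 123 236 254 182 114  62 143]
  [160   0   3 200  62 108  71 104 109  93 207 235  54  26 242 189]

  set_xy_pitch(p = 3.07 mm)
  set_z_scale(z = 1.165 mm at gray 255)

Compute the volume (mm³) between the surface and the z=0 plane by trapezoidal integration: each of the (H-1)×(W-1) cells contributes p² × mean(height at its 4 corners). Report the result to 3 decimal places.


872.017

height_mm = gray/255 × 1.165; cell vol = 3.07² × mean(4 corners)
unit = 3.07² × 1.165 / (4×255) = 0.0107647 mm³ per gray-sum
row 0: Σ corner-gray over 15 cells = 6736  → 72.5111
row 1: Σ corner-gray over 15 cells = 6649  → 71.5746
row 2: Σ corner-gray over 15 cells = 7611  → 81.9302
row 3: Σ corner-gray over 15 cells = 7548  → 81.2521
row 4: Σ corner-gray over 15 cells = 7453  → 80.2294
row 5: Σ corner-gray over 15 cells = 6716  → 72.2958
row 6: Σ corner-gray over 15 cells = 6874  → 73.9966
row 7: Σ corner-gray over 15 cells = 8212  → 88.3998
row 8: Σ corner-gray over 15 cells = 8154  → 87.7755
row 9: Σ corner-gray over 15 cells = 7784  → 83.7925
row 10: Σ corner-gray over 15 cells = 7270  → 78.2595
Σ rows: total corner-gray = 81007  → 872.0172 mm³


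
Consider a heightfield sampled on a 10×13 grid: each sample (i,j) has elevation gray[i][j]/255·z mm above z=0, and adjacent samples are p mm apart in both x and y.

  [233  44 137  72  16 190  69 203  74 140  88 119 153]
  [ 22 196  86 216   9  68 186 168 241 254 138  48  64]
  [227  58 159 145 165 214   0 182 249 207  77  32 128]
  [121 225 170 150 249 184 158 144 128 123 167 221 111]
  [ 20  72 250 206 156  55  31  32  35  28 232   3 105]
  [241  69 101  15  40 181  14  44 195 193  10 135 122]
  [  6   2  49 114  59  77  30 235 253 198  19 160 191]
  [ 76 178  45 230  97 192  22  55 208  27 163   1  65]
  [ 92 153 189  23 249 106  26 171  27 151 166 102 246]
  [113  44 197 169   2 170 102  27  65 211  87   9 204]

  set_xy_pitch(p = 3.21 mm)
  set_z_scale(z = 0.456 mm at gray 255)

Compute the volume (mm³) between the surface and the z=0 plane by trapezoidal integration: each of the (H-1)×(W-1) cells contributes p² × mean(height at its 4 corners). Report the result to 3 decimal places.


height_mm = gray/255 × 0.456; cell vol = 3.21² × mean(4 corners)
unit = 3.21² × 0.456 / (4×255) = 0.00460654 mm³ per gray-sum
row 0: Σ corner-gray over 12 cells = 5996  → 27.6208
row 1: Σ corner-gray over 12 cells = 6637  → 30.5736
row 2: Σ corner-gray over 12 cells = 7401  → 34.0930
row 3: Σ corner-gray over 12 cells = 6395  → 29.4588
row 4: Σ corner-gray over 12 cells = 4682  → 21.5678
row 5: Σ corner-gray over 12 cells = 4946  → 22.7839
row 6: Σ corner-gray over 12 cells = 5166  → 23.7974
row 7: Σ corner-gray over 12 cells = 5641  → 25.9855
row 8: Σ corner-gray over 12 cells = 5547  → 25.5525
Σ rows: total corner-gray = 52411  → 241.4333 mm³

241.433


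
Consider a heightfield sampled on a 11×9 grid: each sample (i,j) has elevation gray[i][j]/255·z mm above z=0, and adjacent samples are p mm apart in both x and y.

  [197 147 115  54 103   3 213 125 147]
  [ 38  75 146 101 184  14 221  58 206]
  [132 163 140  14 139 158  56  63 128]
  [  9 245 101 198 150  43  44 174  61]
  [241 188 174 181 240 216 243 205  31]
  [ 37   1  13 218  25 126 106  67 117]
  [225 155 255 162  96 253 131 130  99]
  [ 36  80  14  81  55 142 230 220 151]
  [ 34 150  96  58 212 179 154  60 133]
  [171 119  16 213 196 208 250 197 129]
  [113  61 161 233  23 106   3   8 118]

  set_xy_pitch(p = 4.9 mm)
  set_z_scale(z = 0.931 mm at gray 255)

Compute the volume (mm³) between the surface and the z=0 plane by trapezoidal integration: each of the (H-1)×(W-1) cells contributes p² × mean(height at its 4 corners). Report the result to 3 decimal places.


height_mm = gray/255 × 0.931; cell vol = 4.9² × mean(4 corners)
unit = 4.9² × 0.931 / (4×255) = 0.021915 mm³ per gray-sum
row 0: Σ corner-gray over 8 cells = 3706  → 81.2170
row 1: Σ corner-gray over 8 cells = 3568  → 78.1928
row 2: Σ corner-gray over 8 cells = 3706  → 81.2170
row 3: Σ corner-gray over 8 cells = 5146  → 112.7746
row 4: Σ corner-gray over 8 cells = 4432  → 97.1273
row 5: Σ corner-gray over 8 cells = 3954  → 86.6519
row 6: Σ corner-gray over 8 cells = 4519  → 99.0339
row 7: Σ corner-gray over 8 cells = 3816  → 83.6277
row 8: Σ corner-gray over 8 cells = 4683  → 102.6280
row 9: Σ corner-gray over 8 cells = 4119  → 90.2679
Σ rows: total corner-gray = 41649  → 912.7382 mm³

912.738


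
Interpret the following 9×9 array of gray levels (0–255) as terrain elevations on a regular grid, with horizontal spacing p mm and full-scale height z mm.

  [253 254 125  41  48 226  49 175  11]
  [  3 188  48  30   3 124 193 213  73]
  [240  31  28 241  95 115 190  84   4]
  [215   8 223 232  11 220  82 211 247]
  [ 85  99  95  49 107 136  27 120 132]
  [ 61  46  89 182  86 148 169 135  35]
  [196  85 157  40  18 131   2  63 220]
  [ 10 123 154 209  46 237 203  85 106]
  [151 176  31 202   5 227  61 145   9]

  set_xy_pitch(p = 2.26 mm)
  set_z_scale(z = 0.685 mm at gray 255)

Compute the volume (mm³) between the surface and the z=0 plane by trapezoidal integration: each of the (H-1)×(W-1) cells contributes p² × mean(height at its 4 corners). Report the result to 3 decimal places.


height_mm = gray/255 × 0.685; cell vol = 2.26² × mean(4 corners)
unit = 2.26² × 0.685 / (4×255) = 0.0034301 mm³ per gray-sum
row 0: Σ corner-gray over 8 cells = 3774  → 12.9452
row 1: Σ corner-gray over 8 cells = 3486  → 11.9573
row 2: Σ corner-gray over 8 cells = 4248  → 14.5711
row 3: Σ corner-gray over 8 cells = 3919  → 13.4426
row 4: Σ corner-gray over 8 cells = 3289  → 11.2816
row 5: Σ corner-gray over 8 cells = 3214  → 11.0244
row 6: Σ corner-gray over 8 cells = 3638  → 12.4787
row 7: Σ corner-gray over 8 cells = 4084  → 14.0085
Σ rows: total corner-gray = 29652  → 101.7094 mm³

101.709


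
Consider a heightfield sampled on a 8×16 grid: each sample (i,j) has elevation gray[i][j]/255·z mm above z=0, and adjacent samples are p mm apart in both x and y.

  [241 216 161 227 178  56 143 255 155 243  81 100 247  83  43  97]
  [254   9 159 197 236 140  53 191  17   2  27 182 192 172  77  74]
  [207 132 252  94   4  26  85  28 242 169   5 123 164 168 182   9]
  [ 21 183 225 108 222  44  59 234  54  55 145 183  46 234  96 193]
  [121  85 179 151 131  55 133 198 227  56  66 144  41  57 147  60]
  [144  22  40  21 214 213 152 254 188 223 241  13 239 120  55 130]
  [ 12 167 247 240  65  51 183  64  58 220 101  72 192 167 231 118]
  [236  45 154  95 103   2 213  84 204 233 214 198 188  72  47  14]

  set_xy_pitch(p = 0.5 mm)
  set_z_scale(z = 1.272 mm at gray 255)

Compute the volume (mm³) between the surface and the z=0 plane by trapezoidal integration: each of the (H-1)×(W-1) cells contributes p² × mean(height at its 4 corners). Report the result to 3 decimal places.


17.181

height_mm = gray/255 × 1.272; cell vol = 0.5² × mean(4 corners)
unit = 0.5² × 1.272 / (4×255) = 0.000311765 mm³ per gray-sum
row 0: Σ corner-gray over 15 cells = 8350  → 2.6032
row 1: Σ corner-gray over 15 cells = 7200  → 2.2447
row 2: Σ corner-gray over 15 cells = 7554  → 2.3551
row 3: Σ corner-gray over 15 cells = 7511  → 2.3417
row 4: Σ corner-gray over 15 cells = 7785  → 2.4271
row 5: Σ corner-gray over 15 cells = 8510  → 2.6531
row 6: Σ corner-gray over 15 cells = 8200  → 2.5565
Σ rows: total corner-gray = 55110  → 17.1814 mm³


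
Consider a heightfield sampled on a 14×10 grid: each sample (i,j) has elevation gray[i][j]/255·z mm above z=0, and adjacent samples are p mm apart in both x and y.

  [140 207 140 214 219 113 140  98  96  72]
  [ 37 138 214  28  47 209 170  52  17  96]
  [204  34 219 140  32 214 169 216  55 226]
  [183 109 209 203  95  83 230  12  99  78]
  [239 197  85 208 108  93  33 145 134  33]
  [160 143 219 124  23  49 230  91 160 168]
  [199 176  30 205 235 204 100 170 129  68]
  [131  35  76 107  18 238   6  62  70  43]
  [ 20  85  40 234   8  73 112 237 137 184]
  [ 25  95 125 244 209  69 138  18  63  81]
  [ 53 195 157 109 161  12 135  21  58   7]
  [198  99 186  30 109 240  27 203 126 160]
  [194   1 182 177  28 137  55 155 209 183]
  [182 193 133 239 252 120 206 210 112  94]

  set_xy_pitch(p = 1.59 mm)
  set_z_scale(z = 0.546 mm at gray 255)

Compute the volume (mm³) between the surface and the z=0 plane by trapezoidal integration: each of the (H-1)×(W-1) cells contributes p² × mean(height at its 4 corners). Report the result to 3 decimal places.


height_mm = gray/255 × 0.546; cell vol = 1.59² × mean(4 corners)
unit = 1.59² × 0.546 / (4×255) = 0.00135328 mm³ per gray-sum
row 0: Σ corner-gray over 9 cells = 4549  → 6.1561
row 1: Σ corner-gray over 9 cells = 4471  → 6.0505
row 2: Σ corner-gray over 9 cells = 4929  → 6.6703
row 3: Σ corner-gray over 9 cells = 4619  → 6.2508
row 4: Σ corner-gray over 9 cells = 4684  → 6.3387
row 5: Σ corner-gray over 9 cells = 5171  → 6.9978
row 6: Σ corner-gray over 9 cells = 4163  → 5.6337
row 7: Σ corner-gray over 9 cells = 3454  → 4.6742
row 8: Σ corner-gray over 9 cells = 4084  → 5.5268
row 9: Σ corner-gray over 9 cells = 3784  → 5.1208
row 10: Σ corner-gray over 9 cells = 4154  → 5.6215
row 11: Σ corner-gray over 9 cells = 4663  → 6.3103
row 12: Σ corner-gray over 9 cells = 5471  → 7.4038
Σ rows: total corner-gray = 58196  → 78.7553 mm³

78.755


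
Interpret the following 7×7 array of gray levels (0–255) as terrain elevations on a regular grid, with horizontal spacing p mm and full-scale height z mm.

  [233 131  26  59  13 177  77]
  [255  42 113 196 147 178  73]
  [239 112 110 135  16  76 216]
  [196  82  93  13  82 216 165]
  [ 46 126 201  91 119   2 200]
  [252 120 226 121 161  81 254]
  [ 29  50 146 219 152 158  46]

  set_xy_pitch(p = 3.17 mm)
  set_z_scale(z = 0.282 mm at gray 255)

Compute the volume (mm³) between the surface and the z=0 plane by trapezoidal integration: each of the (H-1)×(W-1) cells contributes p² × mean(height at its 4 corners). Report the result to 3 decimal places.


height_mm = gray/255 × 0.282; cell vol = 3.17² × mean(4 corners)
unit = 3.17² × 0.282 / (4×255) = 0.00277823 mm³ per gray-sum
row 0: Σ corner-gray over 6 cells = 2802  → 7.7846
row 1: Σ corner-gray over 6 cells = 3033  → 8.4264
row 2: Σ corner-gray over 6 cells = 2686  → 7.4623
row 3: Σ corner-gray over 6 cells = 2657  → 7.3817
row 4: Σ corner-gray over 6 cells = 3248  → 9.0237
row 5: Σ corner-gray over 6 cells = 3449  → 9.5821
Σ rows: total corner-gray = 17875  → 49.6608 mm³

49.661


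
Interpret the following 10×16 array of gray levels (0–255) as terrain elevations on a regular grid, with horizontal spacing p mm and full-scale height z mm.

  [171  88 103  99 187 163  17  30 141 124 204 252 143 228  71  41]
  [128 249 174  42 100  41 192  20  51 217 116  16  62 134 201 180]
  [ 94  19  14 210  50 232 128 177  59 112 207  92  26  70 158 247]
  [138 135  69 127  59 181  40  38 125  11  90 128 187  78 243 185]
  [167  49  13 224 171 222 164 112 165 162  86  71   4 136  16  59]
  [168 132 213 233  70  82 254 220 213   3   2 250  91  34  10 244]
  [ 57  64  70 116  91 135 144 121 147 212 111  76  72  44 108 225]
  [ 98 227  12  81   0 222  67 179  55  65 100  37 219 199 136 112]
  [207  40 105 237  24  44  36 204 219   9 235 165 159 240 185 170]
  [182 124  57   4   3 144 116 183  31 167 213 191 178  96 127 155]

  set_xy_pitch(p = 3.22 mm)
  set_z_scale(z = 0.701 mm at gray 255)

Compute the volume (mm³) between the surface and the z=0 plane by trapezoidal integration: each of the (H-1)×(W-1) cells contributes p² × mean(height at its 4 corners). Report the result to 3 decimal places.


462.111

height_mm = gray/255 × 0.701; cell vol = 3.22² × mean(4 corners)
unit = 3.22² × 0.701 / (4×255) = 0.00712573 mm³ per gray-sum
row 0: Σ corner-gray over 15 cells = 7450  → 53.0867
row 1: Σ corner-gray over 15 cells = 6987  → 49.7875
row 2: Σ corner-gray over 15 cells = 6794  → 48.4122
row 3: Σ corner-gray over 15 cells = 6761  → 48.1771
row 4: Σ corner-gray over 15 cells = 7442  → 53.0297
row 5: Σ corner-gray over 15 cells = 7330  → 52.2316
row 6: Σ corner-gray over 15 cells = 6712  → 47.8279
row 7: Σ corner-gray over 15 cells = 7589  → 54.0772
row 8: Σ corner-gray over 15 cells = 7786  → 55.4810
Σ rows: total corner-gray = 64851  → 462.1110 mm³


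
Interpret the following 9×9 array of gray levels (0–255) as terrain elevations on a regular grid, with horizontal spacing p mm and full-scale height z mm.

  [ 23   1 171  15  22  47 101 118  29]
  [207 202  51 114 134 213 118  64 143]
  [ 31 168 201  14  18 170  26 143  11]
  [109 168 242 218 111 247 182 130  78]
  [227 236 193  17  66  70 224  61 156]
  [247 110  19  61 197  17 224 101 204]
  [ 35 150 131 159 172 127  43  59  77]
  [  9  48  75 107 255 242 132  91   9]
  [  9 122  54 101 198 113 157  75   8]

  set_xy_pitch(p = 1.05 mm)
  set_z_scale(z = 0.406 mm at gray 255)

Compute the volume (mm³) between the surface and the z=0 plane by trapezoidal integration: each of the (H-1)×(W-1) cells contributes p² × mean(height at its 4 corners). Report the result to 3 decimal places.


height_mm = gray/255 × 0.406; cell vol = 1.05² × mean(4 corners)
unit = 1.05² × 0.406 / (4×255) = 0.000438838 mm³ per gray-sum
row 0: Σ corner-gray over 8 cells = 3144  → 1.3797
row 1: Σ corner-gray over 8 cells = 3664  → 1.6079
row 2: Σ corner-gray over 8 cells = 4305  → 1.8892
row 3: Σ corner-gray over 8 cells = 4900  → 2.1503
row 4: Σ corner-gray over 8 cells = 4026  → 1.7668
row 5: Σ corner-gray over 8 cells = 3703  → 1.6250
row 6: Σ corner-gray over 8 cells = 3712  → 1.6290
row 7: Σ corner-gray over 8 cells = 3575  → 1.5688
Σ rows: total corner-gray = 31029  → 13.6167 mm³

13.617


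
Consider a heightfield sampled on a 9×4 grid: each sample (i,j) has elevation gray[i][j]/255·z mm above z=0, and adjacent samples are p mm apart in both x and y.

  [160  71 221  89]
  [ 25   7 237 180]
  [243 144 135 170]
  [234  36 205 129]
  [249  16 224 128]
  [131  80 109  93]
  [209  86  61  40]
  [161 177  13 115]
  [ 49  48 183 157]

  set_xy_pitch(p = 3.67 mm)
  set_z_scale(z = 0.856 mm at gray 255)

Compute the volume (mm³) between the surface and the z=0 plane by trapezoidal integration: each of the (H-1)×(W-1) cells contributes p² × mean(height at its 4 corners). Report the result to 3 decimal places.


height_mm = gray/255 × 0.856; cell vol = 3.67² × mean(4 corners)
unit = 3.67² × 0.856 / (4×255) = 0.0113033 mm³ per gray-sum
row 0: Σ corner-gray over 3 cells = 1526  → 17.2489
row 1: Σ corner-gray over 3 cells = 1664  → 18.8087
row 2: Σ corner-gray over 3 cells = 1816  → 20.5268
row 3: Σ corner-gray over 3 cells = 1702  → 19.2382
row 4: Σ corner-gray over 3 cells = 1459  → 16.4915
row 5: Σ corner-gray over 3 cells = 1145  → 12.9423
row 6: Σ corner-gray over 3 cells = 1199  → 13.5527
row 7: Σ corner-gray over 3 cells = 1324  → 14.9656
Σ rows: total corner-gray = 11835  → 133.7747 mm³

133.775


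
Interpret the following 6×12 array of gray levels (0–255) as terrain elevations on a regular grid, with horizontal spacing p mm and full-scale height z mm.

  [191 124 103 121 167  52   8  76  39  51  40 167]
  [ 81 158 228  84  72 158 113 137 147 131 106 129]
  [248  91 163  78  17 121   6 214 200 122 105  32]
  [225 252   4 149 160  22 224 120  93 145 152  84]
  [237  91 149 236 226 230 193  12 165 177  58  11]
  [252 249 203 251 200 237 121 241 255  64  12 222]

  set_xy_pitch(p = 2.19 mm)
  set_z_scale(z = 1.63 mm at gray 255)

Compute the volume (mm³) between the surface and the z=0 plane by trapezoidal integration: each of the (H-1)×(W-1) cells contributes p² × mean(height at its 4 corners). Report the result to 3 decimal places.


225.255

height_mm = gray/255 × 1.63; cell vol = 2.19² × mean(4 corners)
unit = 2.19² × 1.63 / (4×255) = 0.00766436 mm³ per gray-sum
row 0: Σ corner-gray over 11 cells = 4798  → 36.7736
row 1: Σ corner-gray over 11 cells = 5392  → 41.3262
row 2: Σ corner-gray over 11 cells = 5465  → 41.8857
row 3: Σ corner-gray over 11 cells = 6273  → 48.0785
row 4: Σ corner-gray over 11 cells = 7462  → 57.1914
Σ rows: total corner-gray = 29390  → 225.2554 mm³


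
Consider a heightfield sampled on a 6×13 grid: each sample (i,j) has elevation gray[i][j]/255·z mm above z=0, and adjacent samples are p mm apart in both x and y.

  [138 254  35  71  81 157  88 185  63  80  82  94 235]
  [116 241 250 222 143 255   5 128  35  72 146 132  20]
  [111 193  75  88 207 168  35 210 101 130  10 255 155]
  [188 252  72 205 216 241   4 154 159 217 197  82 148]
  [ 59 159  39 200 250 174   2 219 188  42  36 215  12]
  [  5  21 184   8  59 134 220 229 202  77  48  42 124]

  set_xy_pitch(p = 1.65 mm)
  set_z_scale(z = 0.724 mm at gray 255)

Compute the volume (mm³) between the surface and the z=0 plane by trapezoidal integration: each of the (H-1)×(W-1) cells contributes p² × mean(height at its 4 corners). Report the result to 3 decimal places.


height_mm = gray/255 × 0.724; cell vol = 1.65² × mean(4 corners)
unit = 1.65² × 0.724 / (4×255) = 0.00193244 mm³ per gray-sum
row 0: Σ corner-gray over 12 cells = 6147  → 11.8787
row 1: Σ corner-gray over 12 cells = 6604  → 12.7618
row 2: Σ corner-gray over 12 cells = 7144  → 13.8054
row 3: Σ corner-gray over 12 cells = 7053  → 13.6295
row 4: Σ corner-gray over 12 cells = 5696  → 11.0072
Σ rows: total corner-gray = 32644  → 63.0826 mm³

63.083


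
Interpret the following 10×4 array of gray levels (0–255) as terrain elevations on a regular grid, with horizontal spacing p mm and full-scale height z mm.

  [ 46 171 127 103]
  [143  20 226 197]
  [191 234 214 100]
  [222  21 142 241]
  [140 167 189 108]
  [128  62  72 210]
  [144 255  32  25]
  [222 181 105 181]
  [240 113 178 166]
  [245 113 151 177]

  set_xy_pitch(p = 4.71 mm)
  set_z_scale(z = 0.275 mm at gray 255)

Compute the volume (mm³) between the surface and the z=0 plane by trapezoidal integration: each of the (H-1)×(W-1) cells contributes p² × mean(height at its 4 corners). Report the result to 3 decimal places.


94.829

height_mm = gray/255 × 0.275; cell vol = 4.71² × mean(4 corners)
unit = 4.71² × 0.275 / (4×255) = 0.00598101 mm³ per gray-sum
row 0: Σ corner-gray over 3 cells = 1577  → 9.4320
row 1: Σ corner-gray over 3 cells = 2019  → 12.0757
row 2: Σ corner-gray over 3 cells = 1976  → 11.8185
row 3: Σ corner-gray over 3 cells = 1749  → 10.4608
row 4: Σ corner-gray over 3 cells = 1566  → 9.3663
row 5: Σ corner-gray over 3 cells = 1349  → 8.0684
row 6: Σ corner-gray over 3 cells = 1718  → 10.2754
row 7: Σ corner-gray over 3 cells = 1963  → 11.7407
row 8: Σ corner-gray over 3 cells = 1938  → 11.5912
Σ rows: total corner-gray = 15855  → 94.8289 mm³


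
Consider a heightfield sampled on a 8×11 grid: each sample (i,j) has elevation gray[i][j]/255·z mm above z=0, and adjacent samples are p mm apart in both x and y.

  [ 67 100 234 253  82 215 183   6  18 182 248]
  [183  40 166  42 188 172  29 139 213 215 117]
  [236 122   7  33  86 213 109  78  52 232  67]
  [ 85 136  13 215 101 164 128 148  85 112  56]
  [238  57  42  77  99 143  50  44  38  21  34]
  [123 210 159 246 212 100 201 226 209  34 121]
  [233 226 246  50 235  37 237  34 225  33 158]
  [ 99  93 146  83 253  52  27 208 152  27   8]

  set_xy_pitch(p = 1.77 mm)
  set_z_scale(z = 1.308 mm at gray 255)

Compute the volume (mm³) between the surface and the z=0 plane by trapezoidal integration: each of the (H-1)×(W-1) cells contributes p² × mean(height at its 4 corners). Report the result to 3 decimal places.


141.689

height_mm = gray/255 × 1.308; cell vol = 1.77² × mean(4 corners)
unit = 1.77² × 1.308 / (4×255) = 0.00401748 mm³ per gray-sum
row 0: Σ corner-gray over 10 cells = 5569  → 22.3734
row 1: Σ corner-gray over 10 cells = 4875  → 19.5852
row 2: Σ corner-gray over 10 cells = 4512  → 18.1269
row 3: Σ corner-gray over 10 cells = 3759  → 15.1017
row 4: Σ corner-gray over 10 cells = 4852  → 19.4928
row 5: Σ corner-gray over 10 cells = 6475  → 26.0132
row 6: Σ corner-gray over 10 cells = 5226  → 20.9954
Σ rows: total corner-gray = 35268  → 141.6886 mm³


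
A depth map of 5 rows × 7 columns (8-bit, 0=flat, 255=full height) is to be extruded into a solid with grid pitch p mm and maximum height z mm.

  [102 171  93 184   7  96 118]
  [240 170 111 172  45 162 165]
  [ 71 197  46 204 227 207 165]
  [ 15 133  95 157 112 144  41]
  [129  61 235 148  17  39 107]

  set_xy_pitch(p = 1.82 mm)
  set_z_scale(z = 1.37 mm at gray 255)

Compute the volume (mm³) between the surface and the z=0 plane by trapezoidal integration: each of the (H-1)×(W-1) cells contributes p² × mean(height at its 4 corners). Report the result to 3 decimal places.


height_mm = gray/255 × 1.37; cell vol = 1.82² × mean(4 corners)
unit = 1.82² × 1.37 / (4×255) = 0.00444901 mm³ per gray-sum
row 0: Σ corner-gray over 6 cells = 3047  → 13.5561
row 1: Σ corner-gray over 6 cells = 3723  → 16.5637
row 2: Σ corner-gray over 6 cells = 3336  → 14.8419
row 3: Σ corner-gray over 6 cells = 2574  → 11.4517
Σ rows: total corner-gray = 12680  → 56.4134 mm³

56.413


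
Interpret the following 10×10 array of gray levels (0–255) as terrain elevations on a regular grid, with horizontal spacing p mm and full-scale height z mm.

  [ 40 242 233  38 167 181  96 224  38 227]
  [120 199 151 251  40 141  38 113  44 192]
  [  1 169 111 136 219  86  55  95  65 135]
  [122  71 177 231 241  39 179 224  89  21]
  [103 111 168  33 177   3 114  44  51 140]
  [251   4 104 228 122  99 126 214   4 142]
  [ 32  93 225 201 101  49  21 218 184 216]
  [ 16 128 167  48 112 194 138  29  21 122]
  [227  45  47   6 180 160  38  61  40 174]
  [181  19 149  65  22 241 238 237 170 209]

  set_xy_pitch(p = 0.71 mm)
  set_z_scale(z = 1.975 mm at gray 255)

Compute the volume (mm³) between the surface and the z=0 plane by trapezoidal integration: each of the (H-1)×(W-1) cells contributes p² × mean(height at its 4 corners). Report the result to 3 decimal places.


37.572

height_mm = gray/255 × 1.975; cell vol = 0.71² × mean(4 corners)
unit = 0.71² × 1.975 / (4×255) = 0.000976076 mm³ per gray-sum
row 0: Σ corner-gray over 9 cells = 4971  → 4.8521
row 1: Σ corner-gray over 9 cells = 4274  → 4.1717
row 2: Σ corner-gray over 9 cells = 4653  → 4.5417
row 3: Σ corner-gray over 9 cells = 4290  → 4.1874
row 4: Σ corner-gray over 9 cells = 3840  → 3.7481
row 5: Σ corner-gray over 9 cells = 4627  → 4.5163
row 6: Σ corner-gray over 9 cells = 4244  → 4.1425
row 7: Σ corner-gray over 9 cells = 3367  → 3.2864
row 8: Σ corner-gray over 9 cells = 4227  → 4.1259
Σ rows: total corner-gray = 38493  → 37.5721 mm³


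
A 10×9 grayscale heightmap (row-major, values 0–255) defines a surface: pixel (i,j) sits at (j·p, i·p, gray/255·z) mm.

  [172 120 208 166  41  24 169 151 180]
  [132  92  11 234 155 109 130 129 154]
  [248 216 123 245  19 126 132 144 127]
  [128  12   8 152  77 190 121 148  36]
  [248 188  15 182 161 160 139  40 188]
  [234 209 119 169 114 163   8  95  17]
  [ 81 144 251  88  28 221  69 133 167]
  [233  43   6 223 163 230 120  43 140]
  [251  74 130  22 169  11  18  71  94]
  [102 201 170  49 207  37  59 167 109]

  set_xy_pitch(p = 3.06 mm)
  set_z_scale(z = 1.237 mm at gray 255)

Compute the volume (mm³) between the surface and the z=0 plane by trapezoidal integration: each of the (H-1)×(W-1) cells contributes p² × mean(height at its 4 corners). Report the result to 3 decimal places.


402.274

height_mm = gray/255 × 1.237; cell vol = 3.06² × mean(4 corners)
unit = 3.06² × 1.237 / (4×255) = 0.0113557 mm³ per gray-sum
row 0: Σ corner-gray over 8 cells = 4116  → 46.7399
row 1: Σ corner-gray over 8 cells = 4391  → 49.8627
row 2: Σ corner-gray over 8 cells = 3965  → 45.0252
row 3: Σ corner-gray over 8 cells = 3786  → 42.9925
row 4: Σ corner-gray over 8 cells = 4211  → 47.8187
row 5: Σ corner-gray over 8 cells = 4121  → 46.7967
row 6: Σ corner-gray over 8 cells = 4145  → 47.0692
row 7: Σ corner-gray over 8 cells = 3364  → 38.2004
row 8: Σ corner-gray over 8 cells = 3326  → 37.7689
Σ rows: total corner-gray = 35425  → 402.2743 mm³


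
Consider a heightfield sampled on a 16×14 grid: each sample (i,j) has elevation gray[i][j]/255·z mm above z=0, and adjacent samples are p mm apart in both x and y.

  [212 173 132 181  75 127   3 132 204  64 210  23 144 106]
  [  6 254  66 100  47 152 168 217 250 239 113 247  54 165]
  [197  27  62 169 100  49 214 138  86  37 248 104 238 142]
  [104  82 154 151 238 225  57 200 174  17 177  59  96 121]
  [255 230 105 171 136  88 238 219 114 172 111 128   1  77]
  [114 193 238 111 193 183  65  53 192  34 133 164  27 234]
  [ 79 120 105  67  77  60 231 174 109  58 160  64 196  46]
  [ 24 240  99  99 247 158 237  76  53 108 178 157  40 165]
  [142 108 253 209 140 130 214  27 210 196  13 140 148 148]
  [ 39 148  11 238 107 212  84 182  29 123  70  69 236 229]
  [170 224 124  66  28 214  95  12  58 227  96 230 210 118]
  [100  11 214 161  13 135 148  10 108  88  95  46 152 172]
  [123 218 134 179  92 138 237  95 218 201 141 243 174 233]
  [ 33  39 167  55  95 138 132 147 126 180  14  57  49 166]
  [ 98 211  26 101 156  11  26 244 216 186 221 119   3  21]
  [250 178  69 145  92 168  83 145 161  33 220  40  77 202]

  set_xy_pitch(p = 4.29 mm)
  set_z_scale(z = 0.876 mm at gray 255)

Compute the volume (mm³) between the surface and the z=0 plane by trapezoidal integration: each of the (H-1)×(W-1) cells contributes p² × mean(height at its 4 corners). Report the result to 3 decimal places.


height_mm = gray/255 × 0.876; cell vol = 4.29² × mean(4 corners)
unit = 4.29² × 0.876 / (4×255) = 0.0158059 mm³ per gray-sum
row 0: Σ corner-gray over 13 cells = 7239  → 114.4187
row 1: Σ corner-gray over 13 cells = 7268  → 114.8771
row 2: Σ corner-gray over 13 cells = 6768  → 106.9742
row 3: Σ corner-gray over 13 cells = 7243  → 114.4819
row 4: Σ corner-gray over 13 cells = 7278  → 115.0352
row 5: Σ corner-gray over 13 cells = 6487  → 102.5327
row 6: Σ corner-gray over 13 cells = 6540  → 103.3704
row 7: Σ corner-gray over 13 cells = 7439  → 117.5799
row 8: Σ corner-gray over 13 cells = 7152  → 113.0436
row 9: Σ corner-gray over 13 cells = 6742  → 106.5632
row 10: Σ corner-gray over 13 cells = 6090  → 96.2578
row 11: Σ corner-gray over 13 cells = 7130  → 112.6959
row 12: Σ corner-gray over 13 cells = 7093  → 112.1111
row 13: Σ corner-gray over 13 cells = 5756  → 90.9786
row 14: Σ corner-gray over 13 cells = 6433  → 101.6792
Σ rows: total corner-gray = 102658  → 1622.5994 mm³

1622.599


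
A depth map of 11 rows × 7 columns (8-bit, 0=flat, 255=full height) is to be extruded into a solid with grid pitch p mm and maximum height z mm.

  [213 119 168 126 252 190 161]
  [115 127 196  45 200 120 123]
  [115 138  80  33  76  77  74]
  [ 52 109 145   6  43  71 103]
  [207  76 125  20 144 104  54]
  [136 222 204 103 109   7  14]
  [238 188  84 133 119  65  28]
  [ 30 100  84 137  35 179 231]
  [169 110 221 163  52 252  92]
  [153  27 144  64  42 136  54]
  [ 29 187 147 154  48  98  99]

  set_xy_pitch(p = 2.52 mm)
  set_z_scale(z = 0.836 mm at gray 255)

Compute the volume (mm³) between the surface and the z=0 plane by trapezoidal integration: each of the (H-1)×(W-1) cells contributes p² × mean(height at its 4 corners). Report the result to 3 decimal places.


141.134

height_mm = gray/255 × 0.836; cell vol = 2.52² × mean(4 corners)
unit = 2.52² × 0.836 / (4×255) = 0.00520484 mm³ per gray-sum
row 0: Σ corner-gray over 6 cells = 3698  → 19.2475
row 1: Σ corner-gray over 6 cells = 2611  → 13.5898
row 2: Σ corner-gray over 6 cells = 1900  → 9.8892
row 3: Σ corner-gray over 6 cells = 2102  → 10.9406
row 4: Σ corner-gray over 6 cells = 2639  → 13.7356
row 5: Σ corner-gray over 6 cells = 2884  → 15.0108
row 6: Σ corner-gray over 6 cells = 2775  → 14.4434
row 7: Σ corner-gray over 6 cells = 3188  → 16.5930
row 8: Σ corner-gray over 6 cells = 2890  → 15.0420
row 9: Σ corner-gray over 6 cells = 2429  → 12.6426
Σ rows: total corner-gray = 27116  → 141.1344 mm³


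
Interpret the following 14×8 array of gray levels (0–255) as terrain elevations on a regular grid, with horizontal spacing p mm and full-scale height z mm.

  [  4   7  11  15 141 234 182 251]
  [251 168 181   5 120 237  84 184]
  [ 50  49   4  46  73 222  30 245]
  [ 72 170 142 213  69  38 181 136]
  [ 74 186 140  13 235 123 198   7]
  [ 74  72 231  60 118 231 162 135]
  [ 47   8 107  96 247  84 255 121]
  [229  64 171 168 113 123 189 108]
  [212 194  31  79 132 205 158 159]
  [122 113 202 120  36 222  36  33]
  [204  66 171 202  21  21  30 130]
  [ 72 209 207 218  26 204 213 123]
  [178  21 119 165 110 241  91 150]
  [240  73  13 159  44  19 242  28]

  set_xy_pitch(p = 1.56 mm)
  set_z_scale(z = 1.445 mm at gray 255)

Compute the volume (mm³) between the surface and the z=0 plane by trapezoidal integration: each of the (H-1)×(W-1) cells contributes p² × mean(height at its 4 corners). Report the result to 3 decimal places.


159.248

height_mm = gray/255 × 1.445; cell vol = 1.56² × mean(4 corners)
unit = 1.56² × 1.445 / (4×255) = 0.0034476 mm³ per gray-sum
row 0: Σ corner-gray over 7 cells = 3460  → 11.9287
row 1: Σ corner-gray over 7 cells = 3168  → 10.9220
row 2: Σ corner-gray over 7 cells = 2977  → 10.2635
row 3: Σ corner-gray over 7 cells = 3705  → 12.7734
row 4: Σ corner-gray over 7 cells = 3828  → 13.1974
row 5: Σ corner-gray over 7 cells = 3719  → 12.8216
row 6: Σ corner-gray over 7 cells = 3755  → 12.9457
row 7: Σ corner-gray over 7 cells = 3962  → 13.6594
row 8: Σ corner-gray over 7 cells = 3582  → 12.3493
row 9: Σ corner-gray over 7 cells = 2969  → 10.2359
row 10: Σ corner-gray over 7 cells = 3705  → 12.7734
row 11: Σ corner-gray over 7 cells = 4171  → 14.3799
row 12: Σ corner-gray over 7 cells = 3190  → 10.9978
Σ rows: total corner-gray = 46191  → 159.2481 mm³


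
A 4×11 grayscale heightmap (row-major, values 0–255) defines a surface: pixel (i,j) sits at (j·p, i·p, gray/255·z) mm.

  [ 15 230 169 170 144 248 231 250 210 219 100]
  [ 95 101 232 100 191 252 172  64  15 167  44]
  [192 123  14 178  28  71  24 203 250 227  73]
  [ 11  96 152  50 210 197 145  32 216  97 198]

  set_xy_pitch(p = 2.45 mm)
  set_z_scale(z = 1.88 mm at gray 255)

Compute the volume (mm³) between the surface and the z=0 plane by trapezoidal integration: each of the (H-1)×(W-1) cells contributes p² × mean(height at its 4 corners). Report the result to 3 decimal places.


187.105

height_mm = gray/255 × 1.88; cell vol = 2.45² × mean(4 corners)
unit = 2.45² × 1.88 / (4×255) = 0.0110634 mm³ per gray-sum
row 0: Σ corner-gray over 10 cells = 6584  → 72.8416
row 1: Σ corner-gray over 10 cells = 5228  → 57.8396
row 2: Σ corner-gray over 10 cells = 5100  → 56.4235
Σ rows: total corner-gray = 16912  → 187.1048 mm³


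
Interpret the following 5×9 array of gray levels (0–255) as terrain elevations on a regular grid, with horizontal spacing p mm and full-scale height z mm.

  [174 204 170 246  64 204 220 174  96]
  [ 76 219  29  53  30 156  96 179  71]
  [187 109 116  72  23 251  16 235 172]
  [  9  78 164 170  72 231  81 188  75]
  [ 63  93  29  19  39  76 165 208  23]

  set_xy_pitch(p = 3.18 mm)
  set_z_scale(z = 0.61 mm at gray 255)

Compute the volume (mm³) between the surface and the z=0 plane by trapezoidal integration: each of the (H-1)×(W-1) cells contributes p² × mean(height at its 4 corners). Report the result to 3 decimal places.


94.524

height_mm = gray/255 × 0.61; cell vol = 3.18² × mean(4 corners)
unit = 3.18² × 0.61 / (4×255) = 0.00604761 mm³ per gray-sum
row 0: Σ corner-gray over 8 cells = 4505  → 27.2445
row 1: Σ corner-gray over 8 cells = 3674  → 22.2189
row 2: Σ corner-gray over 8 cells = 4055  → 24.5231
row 3: Σ corner-gray over 8 cells = 3396  → 20.5377
Σ rows: total corner-gray = 15630  → 94.5242 mm³


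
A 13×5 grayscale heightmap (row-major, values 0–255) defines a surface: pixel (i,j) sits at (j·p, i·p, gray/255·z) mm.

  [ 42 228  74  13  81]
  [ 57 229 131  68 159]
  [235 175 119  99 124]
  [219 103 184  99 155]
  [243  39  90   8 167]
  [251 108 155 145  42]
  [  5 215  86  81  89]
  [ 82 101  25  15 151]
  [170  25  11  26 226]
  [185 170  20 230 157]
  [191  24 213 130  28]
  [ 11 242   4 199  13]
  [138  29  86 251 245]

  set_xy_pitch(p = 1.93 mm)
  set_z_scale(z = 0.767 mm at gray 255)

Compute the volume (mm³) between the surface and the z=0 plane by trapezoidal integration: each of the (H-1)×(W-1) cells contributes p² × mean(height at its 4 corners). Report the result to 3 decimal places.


61.801

height_mm = gray/255 × 0.767; cell vol = 1.93² × mean(4 corners)
unit = 1.93² × 0.767 / (4×255) = 0.00280098 mm³ per gray-sum
row 0: Σ corner-gray over 4 cells = 1825  → 5.1118
row 1: Σ corner-gray over 4 cells = 2217  → 6.2098
row 2: Σ corner-gray over 4 cells = 2291  → 6.4170
row 3: Σ corner-gray over 4 cells = 1830  → 5.1258
row 4: Σ corner-gray over 4 cells = 1793  → 5.0222
row 5: Σ corner-gray over 4 cells = 1967  → 5.5095
row 6: Σ corner-gray over 4 cells = 1373  → 3.8457
row 7: Σ corner-gray over 4 cells = 1035  → 2.8990
row 8: Σ corner-gray over 4 cells = 1702  → 4.7673
row 9: Σ corner-gray over 4 cells = 2135  → 5.9801
row 10: Σ corner-gray over 4 cells = 1867  → 5.2294
row 11: Σ corner-gray over 4 cells = 2029  → 5.6832
Σ rows: total corner-gray = 22064  → 61.8008 mm³


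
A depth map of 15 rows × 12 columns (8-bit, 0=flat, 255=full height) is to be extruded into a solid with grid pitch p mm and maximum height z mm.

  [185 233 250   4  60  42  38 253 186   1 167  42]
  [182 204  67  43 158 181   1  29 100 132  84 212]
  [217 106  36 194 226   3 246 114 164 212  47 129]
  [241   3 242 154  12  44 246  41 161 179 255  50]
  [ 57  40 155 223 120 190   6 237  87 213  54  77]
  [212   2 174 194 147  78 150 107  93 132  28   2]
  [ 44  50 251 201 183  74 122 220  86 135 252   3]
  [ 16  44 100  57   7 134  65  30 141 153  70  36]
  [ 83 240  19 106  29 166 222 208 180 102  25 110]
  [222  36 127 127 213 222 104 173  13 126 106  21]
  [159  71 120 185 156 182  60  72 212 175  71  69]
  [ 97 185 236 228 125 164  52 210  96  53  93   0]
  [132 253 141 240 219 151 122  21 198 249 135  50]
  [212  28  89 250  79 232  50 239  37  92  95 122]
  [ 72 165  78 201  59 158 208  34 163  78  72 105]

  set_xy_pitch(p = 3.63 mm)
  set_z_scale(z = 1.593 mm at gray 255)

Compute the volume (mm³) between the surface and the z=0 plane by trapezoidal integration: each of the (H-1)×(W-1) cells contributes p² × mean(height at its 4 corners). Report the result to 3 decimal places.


1597.153

height_mm = gray/255 × 1.593; cell vol = 3.63² × mean(4 corners)
unit = 3.63² × 1.593 / (4×255) = 0.0205792 mm³ per gray-sum
row 0: Σ corner-gray over 11 cells = 5087  → 104.6865
row 1: Σ corner-gray over 11 cells = 5434  → 111.8275
row 2: Σ corner-gray over 11 cells = 6007  → 123.6194
row 3: Σ corner-gray over 11 cells = 5749  → 118.3099
row 4: Σ corner-gray over 11 cells = 5208  → 107.1766
row 5: Σ corner-gray over 11 cells = 5619  → 115.6346
row 6: Σ corner-gray over 11 cells = 4849  → 99.7886
row 7: Σ corner-gray over 11 cells = 4441  → 91.3923
row 8: Σ corner-gray over 11 cells = 5524  → 113.6796
row 9: Σ corner-gray over 11 cells = 5573  → 114.6880
row 10: Σ corner-gray over 11 cells = 5817  → 119.7093
row 11: Σ corner-gray over 11 cells = 6621  → 136.2550
row 12: Σ corner-gray over 11 cells = 6356  → 130.8015
row 13: Σ corner-gray over 11 cells = 5325  → 109.5843
Σ rows: total corner-gray = 77610  → 1597.1531 mm³


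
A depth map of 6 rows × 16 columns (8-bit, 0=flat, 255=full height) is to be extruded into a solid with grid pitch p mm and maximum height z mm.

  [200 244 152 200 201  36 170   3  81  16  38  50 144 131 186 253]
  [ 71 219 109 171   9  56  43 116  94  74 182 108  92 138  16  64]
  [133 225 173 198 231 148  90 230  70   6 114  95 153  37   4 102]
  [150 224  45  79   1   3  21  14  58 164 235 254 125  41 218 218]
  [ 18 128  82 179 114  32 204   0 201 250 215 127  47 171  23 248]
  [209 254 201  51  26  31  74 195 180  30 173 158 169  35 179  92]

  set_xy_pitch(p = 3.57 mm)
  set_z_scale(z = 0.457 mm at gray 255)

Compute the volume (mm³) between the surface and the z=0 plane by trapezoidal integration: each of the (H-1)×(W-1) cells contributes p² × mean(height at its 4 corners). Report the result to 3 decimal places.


202.153

height_mm = gray/255 × 0.457; cell vol = 3.57² × mean(4 corners)
unit = 3.57² × 0.457 / (4×255) = 0.00571021 mm³ per gray-sum
row 0: Σ corner-gray over 15 cells = 6746  → 38.5211
row 1: Σ corner-gray over 15 cells = 6772  → 38.6696
row 2: Σ corner-gray over 15 cells = 7115  → 40.6282
row 3: Σ corner-gray over 15 cells = 7144  → 40.7938
row 4: Σ corner-gray over 15 cells = 7625  → 43.5404
Σ rows: total corner-gray = 35402  → 202.1530 mm³


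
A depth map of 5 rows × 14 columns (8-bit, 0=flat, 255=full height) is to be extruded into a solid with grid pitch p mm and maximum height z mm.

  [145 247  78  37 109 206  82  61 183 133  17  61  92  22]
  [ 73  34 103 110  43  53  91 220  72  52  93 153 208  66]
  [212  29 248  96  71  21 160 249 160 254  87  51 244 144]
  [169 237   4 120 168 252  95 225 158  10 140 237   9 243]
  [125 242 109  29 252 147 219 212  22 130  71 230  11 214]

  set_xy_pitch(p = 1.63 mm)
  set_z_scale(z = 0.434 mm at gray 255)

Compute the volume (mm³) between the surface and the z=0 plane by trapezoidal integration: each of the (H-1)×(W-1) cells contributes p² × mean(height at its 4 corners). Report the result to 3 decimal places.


29.967

height_mm = gray/255 × 0.434; cell vol = 1.63² × mean(4 corners)
unit = 1.63² × 0.434 / (4×255) = 0.00113048 mm³ per gray-sum
row 0: Σ corner-gray over 13 cells = 5382  → 6.0843
row 1: Σ corner-gray over 13 cells = 6299  → 7.1209
row 2: Σ corner-gray over 13 cells = 7418  → 8.3859
row 3: Σ corner-gray over 13 cells = 7409  → 8.3758
Σ rows: total corner-gray = 26508  → 29.9669 mm³
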